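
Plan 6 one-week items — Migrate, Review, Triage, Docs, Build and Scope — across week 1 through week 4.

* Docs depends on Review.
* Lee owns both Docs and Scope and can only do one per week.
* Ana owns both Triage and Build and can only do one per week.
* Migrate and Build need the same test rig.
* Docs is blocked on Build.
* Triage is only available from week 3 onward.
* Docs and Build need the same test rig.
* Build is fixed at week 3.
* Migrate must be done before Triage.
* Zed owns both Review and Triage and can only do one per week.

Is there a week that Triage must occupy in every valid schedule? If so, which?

week 4

Triage's window is week 3–week 4.
Build is fixed at week 3, and Triage can't share a week with Build.
So Triage must be week 4.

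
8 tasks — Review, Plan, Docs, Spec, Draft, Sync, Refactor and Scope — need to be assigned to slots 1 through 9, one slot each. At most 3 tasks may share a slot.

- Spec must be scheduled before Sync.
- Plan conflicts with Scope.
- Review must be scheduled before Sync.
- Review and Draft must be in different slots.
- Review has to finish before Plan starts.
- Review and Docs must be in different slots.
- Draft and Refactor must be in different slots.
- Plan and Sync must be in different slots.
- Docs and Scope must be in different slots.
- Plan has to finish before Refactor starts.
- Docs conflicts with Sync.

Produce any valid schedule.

Draft -> 2, Refactor -> 3, Review -> 1, Sync -> 3, Docs -> 2, Spec -> 1, Plan -> 2, Scope -> 1

Checking: Spec(1) before Sync(3); Review(1) before Plan(2); Review(1) before Sync(3); Plan(2) before Refactor(3); Review(1) != Docs(2); Docs(2) != Sync(3); Plan(2) != Sync(3); Draft(2) != Refactor(3); Review(1) != Draft(2); Docs(2) != Scope(1); Plan(2) != Scope(1); max 3 per slot (cap 3).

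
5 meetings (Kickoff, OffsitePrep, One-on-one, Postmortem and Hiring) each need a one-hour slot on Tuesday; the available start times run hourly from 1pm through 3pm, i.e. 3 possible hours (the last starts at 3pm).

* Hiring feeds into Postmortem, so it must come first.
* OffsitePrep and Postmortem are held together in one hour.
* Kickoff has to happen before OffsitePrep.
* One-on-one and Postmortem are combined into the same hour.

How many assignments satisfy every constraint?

Splitting on Kickoff: it can be 1pm (3), 2pm (2). Listing each branch's schedules as (OffsitePrep, One-on-one, Postmortem, Hiring):
Kickoff=1pm: (2pm,2pm,2pm,1pm) (3pm,3pm,3pm,1pm) (3pm,3pm,3pm,2pm) — 3.
Kickoff=2pm: (3pm,3pm,3pm,1pm) (3pm,3pm,3pm,2pm) — 2.
Summing: 3 + 2 = 5.

5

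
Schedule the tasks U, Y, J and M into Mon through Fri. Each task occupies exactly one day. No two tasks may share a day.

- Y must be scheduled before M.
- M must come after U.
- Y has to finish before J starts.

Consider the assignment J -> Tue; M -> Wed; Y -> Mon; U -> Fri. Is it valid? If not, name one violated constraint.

No — it violates: M must come after U

No two tasks may share a day — holds.
Y has to finish before J starts — holds.
M must come after U — violated.
Y must be scheduled before M — holds.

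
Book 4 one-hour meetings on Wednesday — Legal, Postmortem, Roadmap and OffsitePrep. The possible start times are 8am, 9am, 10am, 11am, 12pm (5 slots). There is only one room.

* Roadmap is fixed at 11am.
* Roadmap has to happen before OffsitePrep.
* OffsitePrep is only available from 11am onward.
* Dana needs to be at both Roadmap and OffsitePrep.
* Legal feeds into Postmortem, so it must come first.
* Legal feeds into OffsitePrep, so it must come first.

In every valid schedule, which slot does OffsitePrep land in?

OffsitePrep's window is 11am–12pm.
Roadmap is fixed at 11am, and OffsitePrep can't share a slot with Roadmap.
So OffsitePrep must be 12pm.

12pm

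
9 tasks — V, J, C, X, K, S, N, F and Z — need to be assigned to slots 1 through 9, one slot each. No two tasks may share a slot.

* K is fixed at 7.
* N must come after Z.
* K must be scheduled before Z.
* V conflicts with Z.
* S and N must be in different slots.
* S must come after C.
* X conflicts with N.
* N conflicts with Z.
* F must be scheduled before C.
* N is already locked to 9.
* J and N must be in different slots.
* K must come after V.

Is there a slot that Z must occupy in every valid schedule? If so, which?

8

K is fixed at 7 and must come before Z, so Z is at least 8.
N is fixed at 9 and must come after Z, so Z is at most 8.
So Z must be 8.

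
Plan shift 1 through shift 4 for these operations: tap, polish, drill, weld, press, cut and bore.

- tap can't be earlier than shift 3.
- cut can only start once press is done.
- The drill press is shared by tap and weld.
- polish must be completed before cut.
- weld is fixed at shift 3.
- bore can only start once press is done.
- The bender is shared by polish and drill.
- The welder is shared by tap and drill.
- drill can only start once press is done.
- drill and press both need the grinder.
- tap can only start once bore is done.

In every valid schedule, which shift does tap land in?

shift 4

tap's window is shift 3–shift 4.
weld is fixed at shift 3, and tap can't share a shift with weld.
So tap must be shift 4.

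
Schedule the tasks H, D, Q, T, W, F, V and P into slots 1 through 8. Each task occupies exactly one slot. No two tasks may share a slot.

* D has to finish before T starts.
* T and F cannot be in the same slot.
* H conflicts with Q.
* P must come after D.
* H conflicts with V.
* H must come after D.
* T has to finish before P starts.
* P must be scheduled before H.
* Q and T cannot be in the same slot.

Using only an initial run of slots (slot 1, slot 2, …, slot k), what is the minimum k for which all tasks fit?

The precedence chain requires at least 4 distinct slots.
With at most 1 per slot and 8 tasks, at least 8 slots are needed.
8 works (last occupied slot: 8): for example V=8, F=7, H=4, W=6, D=1, T=2, P=3, Q=5.

8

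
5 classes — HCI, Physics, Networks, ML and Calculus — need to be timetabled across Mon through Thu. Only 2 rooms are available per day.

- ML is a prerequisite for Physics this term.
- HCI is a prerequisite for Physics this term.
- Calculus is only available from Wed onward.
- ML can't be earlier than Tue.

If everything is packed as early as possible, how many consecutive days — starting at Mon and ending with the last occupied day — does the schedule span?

The precedence chain requires at least 2 distinct days.
With at most 2 per day and 5 classes, at least 3 days are needed.
Calculus can't be placed before Wed — that is day 3 counting from Mon — so the schedule must run through at least 3 days.
3 works (last occupied day: Wed): for example Networks -> Mon, ML -> Tue, HCI -> Mon, Calculus -> Wed, Physics -> Wed.

3 days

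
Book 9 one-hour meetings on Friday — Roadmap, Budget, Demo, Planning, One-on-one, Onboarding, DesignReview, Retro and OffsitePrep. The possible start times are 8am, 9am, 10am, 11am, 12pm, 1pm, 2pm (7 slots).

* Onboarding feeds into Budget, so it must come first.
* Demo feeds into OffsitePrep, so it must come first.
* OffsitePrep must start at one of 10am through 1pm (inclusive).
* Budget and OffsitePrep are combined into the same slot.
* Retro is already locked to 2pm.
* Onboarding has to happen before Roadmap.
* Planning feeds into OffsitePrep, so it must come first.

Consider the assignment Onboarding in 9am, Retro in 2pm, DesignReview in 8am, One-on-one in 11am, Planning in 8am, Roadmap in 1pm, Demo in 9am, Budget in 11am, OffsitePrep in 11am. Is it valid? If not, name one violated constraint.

OffsitePrep must start at one of 10am through 1pm (inclusive) — holds.
Demo feeds into OffsitePrep, so it must come first — holds.
Budget and OffsitePrep are combined into the same slot — holds.
Retro is already locked to 2pm — holds.
Onboarding has to happen before Roadmap — holds.
Planning feeds into OffsitePrep, so it must come first — holds.
Onboarding feeds into Budget, so it must come first — holds.

Valid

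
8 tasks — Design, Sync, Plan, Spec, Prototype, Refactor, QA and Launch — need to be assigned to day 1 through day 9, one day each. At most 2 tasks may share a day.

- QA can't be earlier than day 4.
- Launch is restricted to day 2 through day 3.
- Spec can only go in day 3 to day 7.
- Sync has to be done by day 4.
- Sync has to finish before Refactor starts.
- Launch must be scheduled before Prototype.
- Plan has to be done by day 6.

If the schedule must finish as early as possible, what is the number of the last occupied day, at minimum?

4

The precedence chain requires at least 2 distinct days.
With at most 2 per day and 8 tasks, at least 4 days are needed.
QA can't be placed before day 4, so the schedule must run through at least day 4.
4 works (last occupied day: day 4): for example Prototype -> day 3; Refactor -> day 2; QA -> day 4; Plan -> day 4; Design -> day 1; Launch -> day 2; Spec -> day 3; Sync -> day 1.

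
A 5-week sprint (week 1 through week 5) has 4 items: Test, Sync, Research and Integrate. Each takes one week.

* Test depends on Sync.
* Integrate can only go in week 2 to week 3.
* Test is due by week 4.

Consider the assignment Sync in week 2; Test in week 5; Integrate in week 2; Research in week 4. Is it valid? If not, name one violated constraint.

No — it violates: Test is due by week 4

Test depends on Sync — holds.
Integrate can only go in week 2 to week 3 — holds.
Test is due by week 4 — violated.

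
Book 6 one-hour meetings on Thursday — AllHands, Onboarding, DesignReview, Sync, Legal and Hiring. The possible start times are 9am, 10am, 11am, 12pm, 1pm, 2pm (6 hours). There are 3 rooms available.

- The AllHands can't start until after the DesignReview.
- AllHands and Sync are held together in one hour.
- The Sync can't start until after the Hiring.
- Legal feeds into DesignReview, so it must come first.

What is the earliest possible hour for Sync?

Sync must be in the same hour as AllHands, which can't be before 11am, so Sync is at least 11am.
Sync at 11am is achievable: AllHands in 11am, Sync in 11am, Onboarding in 9am, Legal in 9am, Hiring in 9am, DesignReview in 10am.

11am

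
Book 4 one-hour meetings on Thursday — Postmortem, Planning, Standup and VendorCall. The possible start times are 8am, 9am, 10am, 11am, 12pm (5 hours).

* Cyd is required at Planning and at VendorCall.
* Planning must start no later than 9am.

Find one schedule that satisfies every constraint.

VendorCall -> 9am; Postmortem -> 8am; Planning -> 8am; Standup -> 8am

Checking: Planning(8am) != VendorCall(9am); Planning=8am in [8am,9am].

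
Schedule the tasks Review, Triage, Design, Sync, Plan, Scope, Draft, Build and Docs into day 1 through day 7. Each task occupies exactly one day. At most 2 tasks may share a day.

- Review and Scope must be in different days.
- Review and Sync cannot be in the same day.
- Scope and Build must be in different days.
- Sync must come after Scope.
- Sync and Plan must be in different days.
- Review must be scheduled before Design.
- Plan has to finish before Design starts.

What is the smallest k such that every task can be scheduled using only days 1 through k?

5

The precedence chain requires at least 2 distinct days.
With at most 2 per day and 9 tasks, at least 5 days are needed.
5 works (last occupied day: day 5): for example Build=day 4; Docs=day 5; Draft=day 4; Design=day 2; Plan=day 1; Review=day 1; Scope=day 2; Triage=day 3; Sync=day 3.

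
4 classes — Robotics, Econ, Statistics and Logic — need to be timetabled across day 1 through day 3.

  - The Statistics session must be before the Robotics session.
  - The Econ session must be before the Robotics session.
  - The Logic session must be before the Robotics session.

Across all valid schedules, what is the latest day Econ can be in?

Downstream work caps Econ at day 2.
Econ at day 2 is achievable: Logic=day 1; Statistics=day 1; Robotics=day 3; Econ=day 2.

day 2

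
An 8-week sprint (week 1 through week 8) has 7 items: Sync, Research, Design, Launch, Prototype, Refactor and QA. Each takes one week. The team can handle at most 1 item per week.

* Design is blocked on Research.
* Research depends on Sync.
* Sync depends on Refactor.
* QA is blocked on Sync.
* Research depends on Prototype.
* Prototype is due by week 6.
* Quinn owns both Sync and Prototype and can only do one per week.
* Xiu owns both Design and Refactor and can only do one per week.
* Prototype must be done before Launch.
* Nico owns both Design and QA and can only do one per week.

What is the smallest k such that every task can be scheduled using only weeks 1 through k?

The precedence chain requires at least 4 distinct weeks.
With at most 1 per week and 7 tasks, at least 7 weeks are needed.
7 works (last occupied week: week 7): for example Design in week 5; Launch in week 6; Refactor in week 2; QA in week 7; Sync in week 3; Prototype in week 1; Research in week 4.

7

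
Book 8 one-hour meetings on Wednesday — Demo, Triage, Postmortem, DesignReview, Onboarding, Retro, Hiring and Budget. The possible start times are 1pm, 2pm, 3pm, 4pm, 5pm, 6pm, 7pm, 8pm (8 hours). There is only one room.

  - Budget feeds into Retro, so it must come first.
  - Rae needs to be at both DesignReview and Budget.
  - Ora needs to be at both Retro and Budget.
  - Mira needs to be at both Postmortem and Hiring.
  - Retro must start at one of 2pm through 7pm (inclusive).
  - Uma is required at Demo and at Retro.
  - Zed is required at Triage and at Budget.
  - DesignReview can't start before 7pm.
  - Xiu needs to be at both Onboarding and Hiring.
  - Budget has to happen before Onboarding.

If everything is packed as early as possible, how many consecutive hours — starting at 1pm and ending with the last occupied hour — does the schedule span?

The precedence chain requires at least 2 distinct hours.
With at most 1 per hour and 8 meetings, at least 8 hours are needed.
DesignReview can't be placed before 7pm — that is hour 7 counting from 1pm — so the schedule must run through at least 7 hours.
8 works (last occupied hour: 8pm): for example Triage -> 5pm; Onboarding -> 3pm; Hiring -> 8pm; Postmortem -> 6pm; Retro -> 2pm; Demo -> 4pm; Budget -> 1pm; DesignReview -> 7pm.

8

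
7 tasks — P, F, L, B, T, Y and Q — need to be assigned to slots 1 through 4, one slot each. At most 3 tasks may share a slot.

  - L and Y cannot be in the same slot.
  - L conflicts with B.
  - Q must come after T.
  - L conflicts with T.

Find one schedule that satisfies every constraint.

T=1, P=1, L=2, Y=3, Q=2, F=1, B=3

Checking: T(1) before Q(2); L(2) != B(3); L(2) != T(1); L(2) != Y(3); max 3 per slot (cap 3).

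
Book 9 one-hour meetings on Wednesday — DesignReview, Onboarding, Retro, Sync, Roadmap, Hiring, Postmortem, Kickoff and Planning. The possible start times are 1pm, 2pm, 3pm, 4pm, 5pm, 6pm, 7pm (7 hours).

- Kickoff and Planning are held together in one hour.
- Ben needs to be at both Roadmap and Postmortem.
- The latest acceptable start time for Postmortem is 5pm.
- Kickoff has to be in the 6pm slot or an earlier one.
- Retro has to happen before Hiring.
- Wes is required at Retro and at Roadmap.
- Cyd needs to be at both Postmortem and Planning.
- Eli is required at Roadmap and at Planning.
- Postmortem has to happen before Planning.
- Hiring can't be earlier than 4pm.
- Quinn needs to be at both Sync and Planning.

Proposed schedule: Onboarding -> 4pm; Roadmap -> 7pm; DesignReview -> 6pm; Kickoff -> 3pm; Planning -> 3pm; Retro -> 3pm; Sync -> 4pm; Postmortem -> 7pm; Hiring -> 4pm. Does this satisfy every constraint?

Kickoff has to be in the 6pm slot or an earlier one — holds.
Retro has to happen before Hiring — holds.
Ben needs to be at both Roadmap and Postmortem — violated.
The latest acceptable start time for Postmortem is 5pm — violated.
Eli is required at Roadmap and at Planning — holds.
Postmortem has to happen before Planning — violated.
Cyd needs to be at both Postmortem and Planning — holds.
Kickoff and Planning are held together in one hour — holds.
Wes is required at Retro and at Roadmap — holds.
Hiring can't be earlier than 4pm — holds.
Quinn needs to be at both Sync and Planning — holds.

No. Ben needs to be at both Roadmap and Postmortem is not satisfied.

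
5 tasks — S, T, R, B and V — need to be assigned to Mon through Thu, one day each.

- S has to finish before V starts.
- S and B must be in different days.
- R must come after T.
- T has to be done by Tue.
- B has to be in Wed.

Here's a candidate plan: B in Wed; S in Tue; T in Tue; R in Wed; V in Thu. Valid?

B has to be in Wed — holds.
S has to finish before V starts — holds.
R must come after T — holds.
S and B must be in different days — holds.
T has to be done by Tue — holds.

Yes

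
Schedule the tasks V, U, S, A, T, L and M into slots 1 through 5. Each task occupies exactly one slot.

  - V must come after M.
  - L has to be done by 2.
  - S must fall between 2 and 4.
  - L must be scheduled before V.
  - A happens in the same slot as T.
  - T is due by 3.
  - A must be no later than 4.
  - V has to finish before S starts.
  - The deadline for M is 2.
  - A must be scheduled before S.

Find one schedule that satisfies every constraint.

M=1, U=1, V=2, S=3, L=1, T=1, A=1

Checking: M(1) before V(2); A(1) before S(3); L(1) before V(2); V(2) before S(3); A = T = 1; T=1 in [1,3]; A=1 in [1,4]; S=3 in [2,4]; L=1 in [1,2]; M=1 in [1,2].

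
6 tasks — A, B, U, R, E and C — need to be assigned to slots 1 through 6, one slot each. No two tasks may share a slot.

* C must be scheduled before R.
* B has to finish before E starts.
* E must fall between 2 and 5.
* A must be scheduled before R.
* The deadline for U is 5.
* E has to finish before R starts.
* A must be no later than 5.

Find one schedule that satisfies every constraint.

R in 6; A in 3; U in 4; B in 1; E in 2; C in 5

Checking: A(3) before R(6); B(1) before E(2); E(2) before R(6); C(5) before R(6); U=4 in [1,5]; A=3 in [1,5]; E=2 in [2,5]; max 1 per slot (cap 1).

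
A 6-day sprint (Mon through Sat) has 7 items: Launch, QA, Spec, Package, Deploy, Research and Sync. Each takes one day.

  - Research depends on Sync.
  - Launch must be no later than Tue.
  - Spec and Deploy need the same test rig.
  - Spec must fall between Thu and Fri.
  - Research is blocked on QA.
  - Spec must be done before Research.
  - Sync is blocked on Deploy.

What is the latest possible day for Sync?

Fri

Precedence pushes Sync to at least Tue; downstream work caps Sync at Fri.
Sync at Fri is achievable: Research -> Sat; Deploy -> Mon; Launch -> Mon; Package -> Mon; Spec -> Thu; QA -> Mon; Sync -> Fri.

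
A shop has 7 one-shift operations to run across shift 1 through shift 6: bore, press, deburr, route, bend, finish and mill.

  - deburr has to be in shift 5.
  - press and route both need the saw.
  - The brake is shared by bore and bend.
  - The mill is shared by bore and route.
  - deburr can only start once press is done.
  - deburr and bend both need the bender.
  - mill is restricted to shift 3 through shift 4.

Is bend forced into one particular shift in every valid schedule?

bend can be shift 1 (e.g. bore=shift 2; deburr=shift 5; press=shift 1; mill=shift 3; bend=shift 1; finish=shift 1; route=shift 3) or shift 2 (e.g. press in shift 1; mill in shift 3; bore in shift 1; route in shift 2; bend in shift 2; deburr in shift 5; finish in shift 1).

No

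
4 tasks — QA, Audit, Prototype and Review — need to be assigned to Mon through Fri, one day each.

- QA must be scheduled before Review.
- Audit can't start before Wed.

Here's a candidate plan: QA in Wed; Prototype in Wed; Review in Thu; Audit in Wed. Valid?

Valid

Audit can't start before Wed — holds.
QA must be scheduled before Review — holds.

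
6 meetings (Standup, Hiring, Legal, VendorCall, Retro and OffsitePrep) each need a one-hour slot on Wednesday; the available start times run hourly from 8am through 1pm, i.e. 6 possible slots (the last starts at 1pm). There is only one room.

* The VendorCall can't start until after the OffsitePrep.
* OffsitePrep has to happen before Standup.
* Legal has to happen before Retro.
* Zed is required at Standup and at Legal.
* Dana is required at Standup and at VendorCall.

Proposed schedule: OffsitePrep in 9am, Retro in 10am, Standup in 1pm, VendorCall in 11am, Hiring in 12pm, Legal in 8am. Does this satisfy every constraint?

Yes, all constraints hold

Legal has to happen before Retro — holds.
Zed is required at Standup and at Legal — holds.
Dana is required at Standup and at VendorCall — holds.
The VendorCall can't start until after the OffsitePrep — holds.
OffsitePrep has to happen before Standup — holds.
There is only one room — holds.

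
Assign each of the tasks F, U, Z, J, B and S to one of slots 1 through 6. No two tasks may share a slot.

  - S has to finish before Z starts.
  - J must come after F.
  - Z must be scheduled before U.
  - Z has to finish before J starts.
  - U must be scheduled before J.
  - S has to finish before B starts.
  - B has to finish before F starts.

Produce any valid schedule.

U=5, F=4, S=1, B=3, J=6, Z=2

Checking: Z(2) before U(5); U(5) before J(6); S(1) before Z(2); S(1) before B(3); Z(2) before J(6); F(4) before J(6); B(3) before F(4); max 1 per slot (cap 1).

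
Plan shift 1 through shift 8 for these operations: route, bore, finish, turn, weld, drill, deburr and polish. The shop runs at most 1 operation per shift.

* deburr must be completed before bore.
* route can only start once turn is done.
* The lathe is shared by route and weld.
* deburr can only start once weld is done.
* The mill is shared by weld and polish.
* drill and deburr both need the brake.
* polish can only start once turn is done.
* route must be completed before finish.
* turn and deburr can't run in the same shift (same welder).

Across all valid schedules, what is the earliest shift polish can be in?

Precedence pushes polish to at least shift 2.
polish at shift 2 is achievable: bore -> shift 6, weld -> shift 4, deburr -> shift 5, polish -> shift 2, finish -> shift 7, drill -> shift 8, turn -> shift 1, route -> shift 3.

shift 2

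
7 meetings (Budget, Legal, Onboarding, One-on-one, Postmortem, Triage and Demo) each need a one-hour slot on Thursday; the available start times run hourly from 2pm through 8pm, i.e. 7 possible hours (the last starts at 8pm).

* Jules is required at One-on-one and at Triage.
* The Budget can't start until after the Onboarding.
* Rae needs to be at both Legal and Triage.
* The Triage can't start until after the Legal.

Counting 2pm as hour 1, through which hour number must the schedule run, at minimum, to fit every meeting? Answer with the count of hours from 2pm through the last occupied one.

The precedence chain requires at least 2 distinct hours.
2 works (last occupied hour: 3pm): for example Onboarding=2pm; Demo=2pm; Triage=3pm; Budget=3pm; One-on-one=2pm; Postmortem=2pm; Legal=2pm.

2 hours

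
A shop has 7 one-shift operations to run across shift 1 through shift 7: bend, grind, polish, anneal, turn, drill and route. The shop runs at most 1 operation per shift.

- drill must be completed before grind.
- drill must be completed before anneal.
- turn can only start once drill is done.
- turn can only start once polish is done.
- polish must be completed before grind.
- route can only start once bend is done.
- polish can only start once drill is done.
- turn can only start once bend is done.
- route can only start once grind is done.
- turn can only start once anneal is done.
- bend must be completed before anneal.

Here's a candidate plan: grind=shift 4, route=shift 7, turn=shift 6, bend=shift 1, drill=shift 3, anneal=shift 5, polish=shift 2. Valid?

No. polish can only start once drill is done is not satisfied.

polish can only start once drill is done — violated.
The shop runs at most 1 operation per shift — holds.
drill must be completed before grind — holds.
route can only start once grind is done — holds.
bend must be completed before anneal — holds.
drill must be completed before anneal — holds.
turn can only start once drill is done — holds.
turn can only start once polish is done — holds.
polish must be completed before grind — holds.
route can only start once bend is done — holds.
turn can only start once anneal is done — holds.
turn can only start once bend is done — holds.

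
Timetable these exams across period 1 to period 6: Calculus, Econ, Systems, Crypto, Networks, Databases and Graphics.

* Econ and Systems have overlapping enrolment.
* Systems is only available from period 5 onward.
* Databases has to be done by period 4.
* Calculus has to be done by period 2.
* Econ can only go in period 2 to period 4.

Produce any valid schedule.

Databases in period 1, Crypto in period 1, Networks in period 1, Calculus in period 1, Systems in period 5, Econ in period 2, Graphics in period 1

Checking: Econ(period 2) != Systems(period 5); Econ=period 2 in [period 2,period 4]; Systems=period 5 in [period 5,period 6]; Databases=period 1 in [period 1,period 4]; Calculus=period 1 in [period 1,period 2].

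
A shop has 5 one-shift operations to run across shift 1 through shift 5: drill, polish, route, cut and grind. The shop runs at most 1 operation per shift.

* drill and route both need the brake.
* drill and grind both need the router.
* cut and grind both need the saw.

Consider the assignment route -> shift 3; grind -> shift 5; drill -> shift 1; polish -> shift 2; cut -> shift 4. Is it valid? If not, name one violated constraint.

Yes, all constraints hold

drill and route both need the brake — holds.
The shop runs at most 1 operation per shift — holds.
drill and grind both need the router — holds.
cut and grind both need the saw — holds.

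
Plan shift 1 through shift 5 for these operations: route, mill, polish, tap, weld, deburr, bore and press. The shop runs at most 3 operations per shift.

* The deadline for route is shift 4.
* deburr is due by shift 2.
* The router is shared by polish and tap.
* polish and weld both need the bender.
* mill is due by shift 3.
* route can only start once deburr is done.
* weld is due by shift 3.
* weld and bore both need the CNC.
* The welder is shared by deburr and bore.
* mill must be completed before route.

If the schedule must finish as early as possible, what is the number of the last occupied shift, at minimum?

The precedence chain requires at least 2 distinct shifts.
With at most 3 per shift and 8 operations, at least 3 shifts are needed.
3 works (last occupied shift: shift 3): for example weld in shift 2, route in shift 2, deburr in shift 1, press in shift 3, polish in shift 1, tap in shift 2, mill in shift 1, bore in shift 3.

3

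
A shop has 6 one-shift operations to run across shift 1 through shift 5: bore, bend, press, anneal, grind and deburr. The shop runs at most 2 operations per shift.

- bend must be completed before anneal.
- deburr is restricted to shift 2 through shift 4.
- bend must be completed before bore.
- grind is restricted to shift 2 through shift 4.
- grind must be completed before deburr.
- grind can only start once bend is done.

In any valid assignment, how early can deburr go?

Deburr is available from shift 2; precedence pushes deburr to at least shift 3; deburr's own window allows nothing later than shift 4.
deburr at shift 3 is achievable: anneal in shift 3; deburr in shift 3; press in shift 1; grind in shift 2; bore in shift 2; bend in shift 1.

shift 3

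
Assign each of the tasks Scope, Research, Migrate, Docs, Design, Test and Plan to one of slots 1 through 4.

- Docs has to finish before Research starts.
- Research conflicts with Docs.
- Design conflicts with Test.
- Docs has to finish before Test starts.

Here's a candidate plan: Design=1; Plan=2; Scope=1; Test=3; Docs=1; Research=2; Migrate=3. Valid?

Design conflicts with Test — holds.
Research conflicts with Docs — holds.
Docs has to finish before Test starts — holds.
Docs has to finish before Research starts — holds.

Yes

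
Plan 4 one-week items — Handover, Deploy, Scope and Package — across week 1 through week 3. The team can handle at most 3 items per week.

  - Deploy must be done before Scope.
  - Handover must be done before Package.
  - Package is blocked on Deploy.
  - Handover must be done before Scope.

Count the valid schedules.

Splitting on Handover: it can be week 1 (5), week 2 (2). Listing each branch's schedules as (Deploy, Scope, Package) by week number:
Handover=week 1: (1,2,2) (1,2,3) (1,3,2) (1,3,3) (2,3,3) — 5.
Handover=week 2: (1,3,3) (2,3,3) — 2.
Summing: 5 + 2 = 7.

7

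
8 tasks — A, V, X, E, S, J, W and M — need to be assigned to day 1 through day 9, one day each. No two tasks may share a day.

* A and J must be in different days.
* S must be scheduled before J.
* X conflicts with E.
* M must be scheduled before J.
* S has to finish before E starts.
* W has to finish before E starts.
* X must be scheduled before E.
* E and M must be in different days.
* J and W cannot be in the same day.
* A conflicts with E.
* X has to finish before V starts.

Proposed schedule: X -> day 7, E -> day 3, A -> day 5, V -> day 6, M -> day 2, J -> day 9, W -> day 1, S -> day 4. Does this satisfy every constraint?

No — it violates: X must be scheduled before E

X must be scheduled before E — violated.
S has to finish before E starts — violated.
A and J must be in different days — holds.
J and W cannot be in the same day — holds.
S must be scheduled before J — holds.
No two tasks may share a day — holds.
X has to finish before V starts — violated.
M must be scheduled before J — holds.
E and M must be in different days — holds.
X conflicts with E — holds.
A conflicts with E — holds.
W has to finish before E starts — holds.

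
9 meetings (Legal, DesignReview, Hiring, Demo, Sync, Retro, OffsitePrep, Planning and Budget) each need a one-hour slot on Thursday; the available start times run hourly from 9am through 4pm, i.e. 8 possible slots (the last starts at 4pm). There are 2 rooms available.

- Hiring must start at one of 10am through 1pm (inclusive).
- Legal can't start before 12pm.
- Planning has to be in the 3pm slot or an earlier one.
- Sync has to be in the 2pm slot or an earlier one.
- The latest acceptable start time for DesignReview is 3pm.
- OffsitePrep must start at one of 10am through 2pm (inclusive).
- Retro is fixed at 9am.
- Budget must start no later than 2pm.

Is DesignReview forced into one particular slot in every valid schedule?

No

DesignReview can be 9am (e.g. OffsitePrep in 10am, Legal in 12pm, Demo in 1pm, Sync in 11am, Retro in 9am, Hiring in 10am, Planning in 12pm, Budget in 11am, DesignReview in 9am) or 10am (e.g. Legal -> 12pm, Budget -> 11am, Sync -> 9am, Demo -> 1pm, Hiring -> 10am, Retro -> 9am, Planning -> 12pm, OffsitePrep -> 11am, DesignReview -> 10am).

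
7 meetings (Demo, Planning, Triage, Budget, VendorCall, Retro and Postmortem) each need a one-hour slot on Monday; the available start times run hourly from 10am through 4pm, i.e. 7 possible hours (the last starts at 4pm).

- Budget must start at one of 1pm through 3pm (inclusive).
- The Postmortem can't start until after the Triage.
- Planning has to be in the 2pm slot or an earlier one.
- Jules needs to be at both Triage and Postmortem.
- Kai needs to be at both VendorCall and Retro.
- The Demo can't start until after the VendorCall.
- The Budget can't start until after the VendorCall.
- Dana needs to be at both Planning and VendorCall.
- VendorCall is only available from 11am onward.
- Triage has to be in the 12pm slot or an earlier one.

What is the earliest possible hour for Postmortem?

11am

Precedence pushes Postmortem to at least 11am.
Postmortem at 11am is achievable: Triage in 10am; VendorCall in 11am; Budget in 1pm; Postmortem in 11am; Demo in 12pm; Retro in 10am; Planning in 10am.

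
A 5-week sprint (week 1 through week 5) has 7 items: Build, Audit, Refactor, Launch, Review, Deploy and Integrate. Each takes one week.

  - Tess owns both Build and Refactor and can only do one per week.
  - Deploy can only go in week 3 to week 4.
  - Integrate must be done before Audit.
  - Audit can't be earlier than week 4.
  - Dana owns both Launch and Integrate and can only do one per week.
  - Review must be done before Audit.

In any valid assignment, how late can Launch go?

Launch at week 5 is achievable: Audit=week 4; Integrate=week 1; Refactor=week 2; Review=week 1; Build=week 1; Launch=week 5; Deploy=week 3.

week 5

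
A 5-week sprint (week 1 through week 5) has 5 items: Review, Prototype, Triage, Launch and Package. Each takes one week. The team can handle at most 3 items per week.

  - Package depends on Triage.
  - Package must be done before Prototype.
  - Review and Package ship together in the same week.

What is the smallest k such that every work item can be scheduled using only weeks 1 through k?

3

The precedence chain requires at least 3 distinct weeks.
With at most 3 per week and 5 work items, at least 2 weeks are needed.
3 works (last occupied week: week 3): for example Prototype in week 3, Package in week 2, Launch in week 1, Review in week 2, Triage in week 1.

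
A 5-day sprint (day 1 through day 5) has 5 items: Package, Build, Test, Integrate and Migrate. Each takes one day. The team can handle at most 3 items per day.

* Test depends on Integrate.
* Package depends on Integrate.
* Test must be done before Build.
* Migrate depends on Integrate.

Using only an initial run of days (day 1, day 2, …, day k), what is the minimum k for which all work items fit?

3

The precedence chain requires at least 3 distinct days.
With at most 3 per day and 5 work items, at least 2 days are needed.
3 works (last occupied day: day 3): for example Build in day 3; Package in day 2; Test in day 2; Integrate in day 1; Migrate in day 2.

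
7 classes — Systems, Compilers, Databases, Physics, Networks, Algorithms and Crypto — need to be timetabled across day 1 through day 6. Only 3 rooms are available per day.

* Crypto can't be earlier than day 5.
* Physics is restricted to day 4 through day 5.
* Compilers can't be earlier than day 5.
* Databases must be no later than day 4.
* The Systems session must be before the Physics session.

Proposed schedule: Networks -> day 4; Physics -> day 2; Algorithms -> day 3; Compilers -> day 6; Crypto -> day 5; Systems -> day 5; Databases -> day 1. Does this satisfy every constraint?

Only 3 rooms are available per day — holds.
The Systems session must be before the Physics session — violated.
Compilers can't be earlier than day 5 — holds.
Crypto can't be earlier than day 5 — holds.
Databases must be no later than day 4 — holds.
Physics is restricted to day 4 through day 5 — violated.

No — it violates: The Systems session must be before the Physics session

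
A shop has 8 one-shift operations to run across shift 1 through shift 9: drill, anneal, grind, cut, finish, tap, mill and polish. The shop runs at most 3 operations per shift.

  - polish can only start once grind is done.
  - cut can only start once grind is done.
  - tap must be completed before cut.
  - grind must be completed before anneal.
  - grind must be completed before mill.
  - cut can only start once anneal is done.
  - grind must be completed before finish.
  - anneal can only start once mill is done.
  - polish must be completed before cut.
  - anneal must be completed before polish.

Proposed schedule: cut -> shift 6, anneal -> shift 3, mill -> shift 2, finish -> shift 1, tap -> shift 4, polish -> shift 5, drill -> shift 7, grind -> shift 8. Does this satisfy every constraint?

No. grind must be completed before finish is not satisfied.

anneal can only start once mill is done — holds.
cut can only start once anneal is done — holds.
polish can only start once grind is done — violated.
grind must be completed before anneal — violated.
The shop runs at most 3 operations per shift — holds.
grind must be completed before finish — violated.
tap must be completed before cut — holds.
grind must be completed before mill — violated.
anneal must be completed before polish — holds.
cut can only start once grind is done — violated.
polish must be completed before cut — holds.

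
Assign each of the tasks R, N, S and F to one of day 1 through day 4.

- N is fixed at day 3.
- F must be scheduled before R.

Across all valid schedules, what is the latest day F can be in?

day 3

Downstream work caps F at day 3.
F at day 3 is achievable: R -> day 4; N -> day 3; F -> day 3; S -> day 1.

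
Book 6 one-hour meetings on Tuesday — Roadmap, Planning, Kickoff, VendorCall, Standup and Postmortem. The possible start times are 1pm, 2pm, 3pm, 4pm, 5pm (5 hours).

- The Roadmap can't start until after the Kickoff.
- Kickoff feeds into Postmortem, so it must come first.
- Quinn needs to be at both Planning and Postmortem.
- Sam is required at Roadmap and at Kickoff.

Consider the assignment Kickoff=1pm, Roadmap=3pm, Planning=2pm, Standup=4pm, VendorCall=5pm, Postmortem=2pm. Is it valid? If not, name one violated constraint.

No — it violates: Quinn needs to be at both Planning and Postmortem

Kickoff feeds into Postmortem, so it must come first — holds.
The Roadmap can't start until after the Kickoff — holds.
Sam is required at Roadmap and at Kickoff — holds.
Quinn needs to be at both Planning and Postmortem — violated.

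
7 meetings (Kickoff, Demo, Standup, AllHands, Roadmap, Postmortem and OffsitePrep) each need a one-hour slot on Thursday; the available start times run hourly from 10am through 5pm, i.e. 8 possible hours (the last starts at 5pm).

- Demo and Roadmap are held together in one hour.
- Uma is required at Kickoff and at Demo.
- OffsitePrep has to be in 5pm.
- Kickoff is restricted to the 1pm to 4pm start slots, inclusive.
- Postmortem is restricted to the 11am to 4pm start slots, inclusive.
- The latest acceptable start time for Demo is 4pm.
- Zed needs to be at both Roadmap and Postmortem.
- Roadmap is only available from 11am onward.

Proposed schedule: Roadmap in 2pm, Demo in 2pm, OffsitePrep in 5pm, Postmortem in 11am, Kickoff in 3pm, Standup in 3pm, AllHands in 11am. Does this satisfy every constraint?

Demo and Roadmap are held together in one hour — holds.
Postmortem is restricted to the 11am to 4pm start slots, inclusive — holds.
Uma is required at Kickoff and at Demo — holds.
Zed needs to be at both Roadmap and Postmortem — holds.
OffsitePrep has to be in 5pm — holds.
Roadmap is only available from 11am onward — holds.
Kickoff is restricted to the 1pm to 4pm start slots, inclusive — holds.
The latest acceptable start time for Demo is 4pm — holds.

Yes, all constraints hold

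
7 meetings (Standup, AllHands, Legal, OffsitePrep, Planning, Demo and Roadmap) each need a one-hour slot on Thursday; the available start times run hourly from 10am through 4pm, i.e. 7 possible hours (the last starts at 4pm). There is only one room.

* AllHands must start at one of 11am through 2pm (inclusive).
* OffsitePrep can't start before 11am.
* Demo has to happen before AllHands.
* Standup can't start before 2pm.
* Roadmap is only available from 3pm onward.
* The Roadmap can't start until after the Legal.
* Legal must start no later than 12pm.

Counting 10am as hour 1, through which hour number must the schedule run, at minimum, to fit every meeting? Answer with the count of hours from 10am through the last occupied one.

The precedence chain requires at least 2 distinct hours.
With at most 1 per hour and 7 meetings, at least 7 hours are needed.
Roadmap can't be placed before 3pm — that is hour 6 counting from 10am — so the schedule must run through at least 6 hours.
7 works (last occupied hour: 4pm): for example Planning in 4pm; AllHands in 12pm; Roadmap in 3pm; Demo in 11am; OffsitePrep in 1pm; Standup in 2pm; Legal in 10am.

7 hours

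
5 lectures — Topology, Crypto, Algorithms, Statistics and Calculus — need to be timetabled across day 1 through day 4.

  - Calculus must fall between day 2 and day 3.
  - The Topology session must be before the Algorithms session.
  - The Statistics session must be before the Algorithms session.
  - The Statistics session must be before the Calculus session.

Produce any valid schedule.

Calculus in day 2; Crypto in day 1; Topology in day 1; Statistics in day 1; Algorithms in day 2

Checking: Statistics(day 1) before Calculus(day 2); Statistics(day 1) before Algorithms(day 2); Topology(day 1) before Algorithms(day 2); Calculus=day 2 in [day 2,day 3].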